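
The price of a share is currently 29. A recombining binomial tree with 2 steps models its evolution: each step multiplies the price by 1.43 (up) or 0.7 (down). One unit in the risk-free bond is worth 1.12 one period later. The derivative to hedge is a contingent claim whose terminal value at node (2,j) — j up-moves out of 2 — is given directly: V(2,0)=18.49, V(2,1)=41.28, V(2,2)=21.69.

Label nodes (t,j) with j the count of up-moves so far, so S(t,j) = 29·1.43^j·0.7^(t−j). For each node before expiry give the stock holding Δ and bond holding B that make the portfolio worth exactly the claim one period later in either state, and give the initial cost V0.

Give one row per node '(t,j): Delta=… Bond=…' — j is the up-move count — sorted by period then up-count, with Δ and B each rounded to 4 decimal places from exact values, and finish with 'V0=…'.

(0,0): Delta=-0.0672 Bond=26.4107
(1,0): Delta=1.5379 Bond=-3.0031
(1,1): Delta=-0.6471 Bond=53.6294
V0=24.4623

Since d<R<u, set p* = (R−d)/(u−d) = 0.5753; price each node as the discounted p*-expectation of its children.
Terminal payoffs: V(2,0)=18.4900, V(2,1)=41.2800, V(2,2)=21.6900
  t=1,j=0: stock 20.3000 → up 29.0290 (V=41.2800), down 14.2100 (V=18.4900). Price 28.2161; hedge Δ=1.5379, bond B=-3.0031.
  t=1,j=1: stock 41.4700 → up 59.3021 (V=21.6900), down 29.0290 (V=41.2800). Price 26.7938; hedge Δ=-0.6471, bond B=53.6294.
  t=0,j=0: stock 29.0000 → up 41.4700 (V=26.7938), down 20.3000 (V=28.2161). Price 24.4623; hedge Δ=-0.0672, bond B=26.4107.
Root portfolio cost Δ·29+B reproduces V0=24.4623.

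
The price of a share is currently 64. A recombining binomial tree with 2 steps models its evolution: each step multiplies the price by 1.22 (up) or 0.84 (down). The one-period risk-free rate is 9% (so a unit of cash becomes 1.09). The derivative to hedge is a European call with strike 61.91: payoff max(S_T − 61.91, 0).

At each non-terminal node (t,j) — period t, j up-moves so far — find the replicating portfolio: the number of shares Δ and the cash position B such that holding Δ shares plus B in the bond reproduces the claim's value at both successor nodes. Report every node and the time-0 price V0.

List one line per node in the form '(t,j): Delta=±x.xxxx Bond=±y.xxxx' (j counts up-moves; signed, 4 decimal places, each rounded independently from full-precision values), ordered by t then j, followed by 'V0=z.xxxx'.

(0,0): Delta=0.7838 Bond=-36.6224
(1,0): Delta=0.1800 Bond=-7.4574
(1,1): Delta=1.0000 Bond=-56.7982
V0=13.5417

Since d<R<u, set p* = (R−d)/(u−d) = 0.6579; price each node as the discounted p*-expectation of its children.
Terminal values V(2,·): V(2,0)=0.0000, V(2,1)=3.6772, V(2,2)=33.3476
  t=1,j=0: stock 53.7600 → up 65.5872 (V=3.6772), down 45.1584 (V=0.0000). Price 2.2195; hedge Δ=0.1800, bond B=-7.4574.
  t=1,j=1: stock 78.0800 → up 95.2576 (V=33.3476), down 65.5872 (V=3.6772). Price 21.2818; hedge Δ=1.0000, bond B=-56.7982.
  t=0,j=0: stock 64.0000 → up 78.0800 (V=21.2818), down 53.7600 (V=2.2195). Price 13.5417; hedge Δ=0.7838, bond B=-36.6224.
Check: Δ(0,0)·S0 + B(0,0) = 13.5417 = V0.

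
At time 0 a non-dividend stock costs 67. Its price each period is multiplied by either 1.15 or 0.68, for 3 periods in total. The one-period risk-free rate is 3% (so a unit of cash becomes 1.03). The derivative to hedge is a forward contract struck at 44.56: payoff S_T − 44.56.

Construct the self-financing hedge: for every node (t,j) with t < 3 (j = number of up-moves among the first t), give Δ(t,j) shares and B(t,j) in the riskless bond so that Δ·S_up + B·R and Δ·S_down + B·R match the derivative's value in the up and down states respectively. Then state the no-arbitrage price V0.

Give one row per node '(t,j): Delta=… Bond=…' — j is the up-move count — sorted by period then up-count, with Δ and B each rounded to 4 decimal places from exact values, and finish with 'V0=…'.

(0,0): Delta=1.0000 Bond=-40.7787
(1,0): Delta=1.0000 Bond=-42.0021
(1,1): Delta=1.0000 Bond=-42.0021
(2,0): Delta=1.0000 Bond=-43.2621
(2,1): Delta=1.0000 Bond=-43.2621
(2,2): Delta=1.0000 Bond=-43.2621
V0=26.2213

No-arbitrage ⇒ martingale measure with p* = (R−d)/(u−d) = 0.7447.
Payoff layer (t=3): V(3,0)=-23.4931, V(3,1)=-8.9321, V(3,2)=15.6931, V(3,3)=57.3386
  t=2,j=0: stock 30.9808 → up 35.6279 (V=-8.9321), down 21.0669 (V=-23.4931). Price -12.2813; hedge Δ=1.0000, bond B=-43.2621.
  t=2,j=1: stock 52.3940 → up 60.2531 (V=15.6931), down 35.6279 (V=-8.9321). Price 9.1319; hedge Δ=1.0000, bond B=-43.2621.
  t=2,j=2: stock 88.6075 → up 101.8986 (V=57.3386), down 60.2531 (V=15.6931). Price 45.3454; hedge Δ=1.0000, bond B=-43.2621.
  t=1,j=0: stock 45.5600 → up 52.3940 (V=9.1319), down 30.9808 (V=-12.2813). Price 3.5579; hedge Δ=1.0000, bond B=-42.0021.
  t=1,j=1: stock 77.0500 → up 88.6075 (V=45.3454), down 52.3940 (V=9.1319). Price 35.0479; hedge Δ=1.0000, bond B=-42.0021.
  t=0,j=0: stock 67.0000 → up 77.0500 (V=35.0479), down 45.5600 (V=3.5579). Price 26.2213; hedge Δ=1.0000, bond B=-40.7787.
Check: Δ(0,0)·S0 + B(0,0) = 26.2213 = V0.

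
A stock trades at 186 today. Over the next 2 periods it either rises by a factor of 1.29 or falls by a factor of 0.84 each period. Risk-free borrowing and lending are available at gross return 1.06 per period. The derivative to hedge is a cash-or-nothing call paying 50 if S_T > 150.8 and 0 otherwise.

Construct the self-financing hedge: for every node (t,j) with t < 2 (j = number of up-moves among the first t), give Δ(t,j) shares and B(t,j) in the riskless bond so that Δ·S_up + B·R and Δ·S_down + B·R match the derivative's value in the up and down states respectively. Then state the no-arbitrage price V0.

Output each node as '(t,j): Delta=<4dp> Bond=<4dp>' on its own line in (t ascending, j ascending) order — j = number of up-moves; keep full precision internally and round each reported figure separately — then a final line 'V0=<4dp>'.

(0,0): Delta=0.2880 Bond=-20.7007
(1,0): Delta=0.7112 Bond=-88.0503
(1,1): Delta=0.0000 Bond=47.1698
V0=32.8749

No-arbitrage ⇒ martingale measure with p* = (R−d)/(u−d) = 0.4889.
At expiry t=2: V(2,0)=0.0000, V(2,1)=50.0000, V(2,2)=50.0000
  t=1,j=0: stock 156.2400 → up 201.5496 (V=50.0000), down 131.2416 (V=0.0000). Price 23.0608; hedge Δ=0.7112, bond B=-88.0503.
  t=1,j=1: stock 239.9400 → up 309.5226 (V=50.0000), down 201.5496 (V=50.0000). Price 47.1698; hedge Δ=0.0000, bond B=47.1698.
  t=0,j=0: stock 186.0000 → up 239.9400 (V=47.1698), down 156.2400 (V=23.0608). Price 32.8749; hedge Δ=0.2880, bond B=-20.7007.
Root portfolio cost Δ·186+B reproduces V0=32.8749.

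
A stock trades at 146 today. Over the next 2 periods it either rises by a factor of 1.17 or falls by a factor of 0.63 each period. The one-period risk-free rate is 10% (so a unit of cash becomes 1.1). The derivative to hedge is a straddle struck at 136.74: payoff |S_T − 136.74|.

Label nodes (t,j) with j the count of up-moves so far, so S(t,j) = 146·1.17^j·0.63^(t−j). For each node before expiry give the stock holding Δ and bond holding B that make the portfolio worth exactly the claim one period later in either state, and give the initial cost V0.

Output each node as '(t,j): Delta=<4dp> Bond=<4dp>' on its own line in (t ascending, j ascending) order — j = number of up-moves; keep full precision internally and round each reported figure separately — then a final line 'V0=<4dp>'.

Since d<R<u, set p* = (R−d)/(u−d) = 0.8704; price each node as the discounted p*-expectation of its children.
At expiry t=2: V(2,0)=78.7926, V(2,1)=29.1234, V(2,2)=63.1194
Node (1,0) S=91.9800: V=(p*·29.1234+(1−p*)·78.7926)/1.1=32.3291; Δ=(29.1234−78.7926)/(107.6166−57.9474)=-1.0000; B=V−Δ·S=124.3091
Node (1,1) S=170.8200: V=(p*·63.1194+(1−p*)·29.1234)/1.1=53.3750; Δ=(63.1194−29.1234)/(199.8594−107.6166)=0.3685; B=V−Δ·S=-9.5805
Node (0,0) S=146.0000: V=(p*·53.3750+(1−p*)·32.3291)/1.1=46.0426; Δ=(53.3750−32.3291)/(170.8200−91.9800)=0.2669; B=V−Δ·S=7.0687
Check: Δ(0,0)·S0 + B(0,0) = 46.0426 = V0.

(0,0): Delta=0.2669 Bond=7.0687
(1,0): Delta=-1.0000 Bond=124.3091
(1,1): Delta=0.3685 Bond=-9.5805
V0=46.0426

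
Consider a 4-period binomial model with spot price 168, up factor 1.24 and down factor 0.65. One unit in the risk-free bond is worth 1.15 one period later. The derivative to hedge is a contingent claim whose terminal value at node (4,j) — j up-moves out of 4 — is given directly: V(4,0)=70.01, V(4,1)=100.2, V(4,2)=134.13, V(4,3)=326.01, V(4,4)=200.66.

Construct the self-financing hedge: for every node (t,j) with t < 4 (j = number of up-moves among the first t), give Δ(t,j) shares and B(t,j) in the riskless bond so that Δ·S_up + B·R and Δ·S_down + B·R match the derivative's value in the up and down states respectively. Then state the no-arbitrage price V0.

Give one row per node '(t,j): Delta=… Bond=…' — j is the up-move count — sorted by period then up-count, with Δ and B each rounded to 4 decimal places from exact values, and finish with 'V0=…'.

(0,0): Delta=-0.0737 Bond=149.1839
(1,0): Delta=1.7285 Bond=-25.2436
(1,1): Delta=-0.2438 Bond=206.9864
(2,0): Delta=0.6927 Bond=44.4936
(2,1): Delta=1.8263 Bond=-42.2644
(2,2): Delta=-0.4391 Bond=288.4881
(3,0): Delta=1.1091 Bond=31.9564
(3,1): Delta=0.6534 Bond=54.6256
(3,2): Delta=1.9369 Bond=-67.1854
(3,3): Delta=-0.6633 Bond=403.5717
V0=136.7980

Under the risk-neutral measure, an up-move has probability p* = (R−d)/(u−d) = 0.8475 and values discount at R = 1.15.
Terminal payoffs: V(4,0)=70.0100, V(4,1)=100.2000, V(4,2)=134.1300, V(4,3)=326.0100, V(4,4)=200.6600
Node (3,0) S=46.1370: V=(p*·100.2000+(1−p*)·70.0100)/1.15=83.1259; Δ=(100.2000−70.0100)/(57.2099−29.9891)=1.1091; B=V−Δ·S=31.9564
Node (3,1) S=88.0152: V=(p*·134.1300+(1−p*)·100.2000)/1.15=112.1341; Δ=(134.1300−100.2000)/(109.1388−57.2099)=0.6534; B=V−Δ·S=54.6256
Node (3,2) S=167.9059: V=(p*·326.0100+(1−p*)·134.1300)/1.15=258.0349; Δ=(326.0100−134.1300)/(208.2033−109.1388)=1.9369; B=V−Δ·S=-67.1854
Node (3,3) S=320.3128: V=(p*·200.6600+(1−p*)·326.0100)/1.15=191.1141; Δ=(200.6600−326.0100)/(397.1879−208.2033)=-0.6633; B=V−Δ·S=403.5717
Node (2,0) S=70.9800: V=(p*·112.1341+(1−p*)·83.1259)/1.15=93.6601; Δ=(112.1341−83.1259)/(88.0152−46.1370)=0.6927; B=V−Δ·S=44.4936
Node (2,1) S=135.4080: V=(p*·258.0349+(1−p*)·112.1341)/1.15=205.0251; Δ=(258.0349−112.1341)/(167.9059−88.0152)=1.8263; B=V−Δ·S=-42.2644
Node (2,2) S=258.3168: V=(p*·191.1141+(1−p*)·258.0349)/1.15=175.0629; Δ=(191.1141−258.0349)/(320.3128−167.9059)=-0.4391; B=V−Δ·S=288.4881
Node (1,0) S=109.2000: V=(p*·205.0251+(1−p*)·93.6601)/1.15=163.5106; Δ=(205.0251−93.6601)/(135.4080−70.9800)=1.7285; B=V−Δ·S=-25.2436
Node (1,1) S=208.3200: V=(p*·175.0629+(1−p*)·205.0251)/1.15=156.2030; Δ=(175.0629−205.0251)/(258.3168−135.4080)=-0.2438; B=V−Δ·S=206.9864
Node (0,0) S=168.0000: V=(p*·156.2030+(1−p*)·163.5106)/1.15=136.7980; Δ=(156.2030−163.5106)/(208.3200−109.2000)=-0.0737; B=V−Δ·S=149.1839
Each (Δ,B) replicates both successor values, so the strategy is self-financing and V0 is arbitrage-free.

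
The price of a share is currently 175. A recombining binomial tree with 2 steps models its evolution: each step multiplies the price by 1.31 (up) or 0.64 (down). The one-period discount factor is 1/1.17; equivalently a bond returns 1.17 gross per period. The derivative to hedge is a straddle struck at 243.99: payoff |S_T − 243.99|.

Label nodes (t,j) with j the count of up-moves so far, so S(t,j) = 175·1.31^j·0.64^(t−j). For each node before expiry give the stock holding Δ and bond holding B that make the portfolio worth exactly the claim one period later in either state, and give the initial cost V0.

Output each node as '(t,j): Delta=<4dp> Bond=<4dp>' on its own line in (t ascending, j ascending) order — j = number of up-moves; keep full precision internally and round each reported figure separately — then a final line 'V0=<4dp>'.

No-arbitrage ⇒ martingale measure with p* = (R−d)/(u−d) = 0.7910.
Terminal payoffs: V(2,0)=172.3100, V(2,1)=97.2700, V(2,2)=56.3275
(1,0): S=112.0000. Δ = (V_up−V_dn)/(S_up−S_dn) = (97.2700−172.3100)/(146.7200−71.6800) = -1.0000. V = [p*·97.2700 + (1−p*)·172.3100]/1.17 = 96.5385. B = V − Δ·S = 208.5385.
(1,1): S=229.2500. Δ = (V_up−V_dn)/(S_up−S_dn) = (56.3275−97.2700)/(300.3175−146.7200) = -0.2666. V = [p*·56.3275 + (1−p*)·97.2700]/1.17 = 55.4553. B = V − Δ·S = 116.5635.
(0,0): S=175.0000. Δ = (V_up−V_dn)/(S_up−S_dn) = (55.4553−96.5385)/(229.2500−112.0000) = -0.3504. V = [p*·55.4553 + (1−p*)·96.5385]/1.17 = 54.7349. B = V − Δ·S = 116.0531.
Check: Δ(0,0)·S0 + B(0,0) = 54.7349 = V0.

(0,0): Delta=-0.3504 Bond=116.0531
(1,0): Delta=-1.0000 Bond=208.5385
(1,1): Delta=-0.2666 Bond=116.5635
V0=54.7349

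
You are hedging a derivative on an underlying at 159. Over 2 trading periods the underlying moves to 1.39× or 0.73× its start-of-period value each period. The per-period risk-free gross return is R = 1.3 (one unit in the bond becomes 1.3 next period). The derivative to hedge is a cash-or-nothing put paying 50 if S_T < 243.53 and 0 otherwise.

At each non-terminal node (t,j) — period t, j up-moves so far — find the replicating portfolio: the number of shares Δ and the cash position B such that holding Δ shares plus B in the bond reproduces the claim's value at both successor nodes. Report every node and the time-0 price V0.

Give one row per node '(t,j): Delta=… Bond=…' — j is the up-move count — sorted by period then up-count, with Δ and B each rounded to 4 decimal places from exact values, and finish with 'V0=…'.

Under the risk-neutral measure, an up-move has probability p* = (R−d)/(u−d) = 0.8636 and values discount at R = 1.3.
At expiry t=2: V(2,0)=50.0000, V(2,1)=50.0000, V(2,2)=0.0000
  t=1,j=0: stock 116.0700 → up 161.3373 (V=50.0000), down 84.7311 (V=50.0000). Price 38.4615; hedge Δ=0.0000, bond B=38.4615.
  t=1,j=1: stock 221.0100 → up 307.2039 (V=0.0000), down 161.3373 (V=50.0000). Price 5.2448; hedge Δ=-0.3428, bond B=81.0023.
  t=0,j=0: stock 159.0000 → up 221.0100 (V=5.2448), down 116.0700 (V=38.4615). Price 7.5187; hedge Δ=-0.3165, bond B=57.8472.
Root portfolio cost Δ·159+B reproduces V0=7.5187.

(0,0): Delta=-0.3165 Bond=57.8472
(1,0): Delta=0.0000 Bond=38.4615
(1,1): Delta=-0.3428 Bond=81.0023
V0=7.5187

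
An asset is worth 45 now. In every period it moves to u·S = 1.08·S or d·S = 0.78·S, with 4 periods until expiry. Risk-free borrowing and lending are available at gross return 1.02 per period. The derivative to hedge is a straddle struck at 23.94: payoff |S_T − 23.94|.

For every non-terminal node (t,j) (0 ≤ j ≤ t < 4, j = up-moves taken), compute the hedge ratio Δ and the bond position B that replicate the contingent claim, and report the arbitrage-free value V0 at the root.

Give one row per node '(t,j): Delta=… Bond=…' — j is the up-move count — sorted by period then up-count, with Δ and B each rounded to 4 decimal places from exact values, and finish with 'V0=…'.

The replicating-portfolio and risk-neutral prices coincide; use p* = (1.02−0.78)/(1.08−0.78) = 0.8000 for the latter.
Terminal values V(4,·): V(4,0)=7.2832, V(4,1)=0.8768, V(4,2)=7.9937, V(4,3)=20.2759, V(4,4)=37.2820
Node (3,0) S=21.3548: V=(p*·0.8768+(1−p*)·7.2832)/1.02=2.1157; Δ=(0.8768−7.2832)/(23.0632−16.6568)=-1.0000; B=V−Δ·S=23.4706
Node (3,1) S=29.5682: V=(p*·7.9937+(1−p*)·0.8768)/1.02=6.4415; Δ=(7.9937−0.8768)/(31.9337−23.0632)=0.8023; B=V−Δ·S=-17.2816
Node (3,2) S=40.9406: V=(p*·20.2759+(1−p*)·7.9937)/1.02=17.4701; Δ=(20.2759−7.9937)/(44.2159−31.9337)=1.0000; B=V−Δ·S=-23.4706
Node (3,3) S=56.6870: V=(p*·37.2820+(1−p*)·20.2759)/1.02=33.2165; Δ=(37.2820−20.2759)/(61.2220−44.2159)=1.0000; B=V−Δ·S=-23.4706
Node (2,0) S=27.3780: V=(p*·6.4415+(1−p*)·2.1157)/1.02=5.4670; Δ=(6.4415−2.1157)/(29.5682−21.3548)=0.5267; B=V−Δ·S=-8.9521
Node (2,1) S=37.9080: V=(p*·17.4701+(1−p*)·6.4415)/1.02=14.9650; Δ=(17.4701−6.4415)/(40.9406−29.5682)=0.9698; B=V−Δ·S=-21.7969
Node (2,2) S=52.4880: V=(p*·33.2165+(1−p*)·17.4701)/1.02=29.4776; Δ=(33.2165−17.4701)/(56.6870−40.9406)=1.0000; B=V−Δ·S=-23.0104
Node (1,0) S=35.1000: V=(p*·14.9650+(1−p*)·5.4670)/1.02=12.8092; Δ=(14.9650−5.4670)/(37.9080−27.3780)=0.9020; B=V−Δ·S=-18.8509
Node (1,1) S=48.6000: V=(p*·29.4776+(1−p*)·14.9650)/1.02=26.0540; Δ=(29.4776−14.9650)/(52.4880−37.9080)=0.9954; B=V−Δ·S=-22.3213
Node (0,0) S=45.0000: V=(p*·26.0540+(1−p*)·12.8092)/1.02=22.9461; Δ=(26.0540−12.8092)/(48.6000−35.1000)=0.9811; B=V−Δ·S=-21.2031
Self-financing check: at every node Δ·S+B equals the discounted successor values.

(0,0): Delta=0.9811 Bond=-21.2031
(1,0): Delta=0.9020 Bond=-18.8509
(1,1): Delta=0.9954 Bond=-22.3213
(2,0): Delta=0.5267 Bond=-8.9521
(2,1): Delta=0.9698 Bond=-21.7969
(2,2): Delta=1.0000 Bond=-23.0104
(3,0): Delta=-1.0000 Bond=23.4706
(3,1): Delta=0.8023 Bond=-17.2816
(3,2): Delta=1.0000 Bond=-23.4706
(3,3): Delta=1.0000 Bond=-23.4706
V0=22.9461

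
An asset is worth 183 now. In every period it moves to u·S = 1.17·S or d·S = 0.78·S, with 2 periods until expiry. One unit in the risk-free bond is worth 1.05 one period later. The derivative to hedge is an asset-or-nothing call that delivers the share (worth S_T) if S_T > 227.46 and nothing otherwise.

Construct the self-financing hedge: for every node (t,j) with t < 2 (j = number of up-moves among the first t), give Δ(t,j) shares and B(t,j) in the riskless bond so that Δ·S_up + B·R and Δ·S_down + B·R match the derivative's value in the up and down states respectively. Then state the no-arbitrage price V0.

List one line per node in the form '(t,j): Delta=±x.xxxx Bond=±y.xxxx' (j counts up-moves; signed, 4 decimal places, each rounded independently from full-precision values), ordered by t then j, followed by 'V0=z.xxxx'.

(0,0): Delta=2.3143 Bond=-314.6106
(1,0): Delta=0.0000 Bond=0.0000
(1,1): Delta=3.0000 Bond=-477.1594
V0=108.9037

Since d<R<u, set p* = (R−d)/(u−d) = 0.6923; price each node as the discounted p*-expectation of its children.
Payoff layer (t=2): V(2,0)=0.0000, V(2,1)=0.0000, V(2,2)=250.5087
  t=1,j=0: stock 142.7400 → up 167.0058 (V=0.0000), down 111.3372 (V=0.0000). Price 0.0000; hedge Δ=0.0000, bond B=0.0000.
  t=1,j=1: stock 214.1100 → up 250.5087 (V=250.5087), down 167.0058 (V=0.0000). Price 165.1706; hedge Δ=3.0000, bond B=-477.1594.
  t=0,j=0: stock 183.0000 → up 214.1100 (V=165.1706), down 142.7400 (V=0.0000). Price 108.9037; hedge Δ=2.3143, bond B=-314.6106.
Each (Δ,B) replicates both successor values, so the strategy is self-financing and V0 is arbitrage-free.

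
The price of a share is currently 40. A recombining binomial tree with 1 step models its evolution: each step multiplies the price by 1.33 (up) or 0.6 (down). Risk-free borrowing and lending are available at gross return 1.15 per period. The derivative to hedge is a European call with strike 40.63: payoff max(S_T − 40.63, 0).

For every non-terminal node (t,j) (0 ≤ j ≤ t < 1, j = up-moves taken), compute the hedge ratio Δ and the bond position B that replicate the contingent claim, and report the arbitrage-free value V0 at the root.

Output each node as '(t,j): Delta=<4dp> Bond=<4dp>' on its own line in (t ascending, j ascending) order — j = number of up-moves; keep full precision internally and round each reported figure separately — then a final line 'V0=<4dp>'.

(0,0): Delta=0.4305 Bond=-8.9839
V0=8.2353

Under the risk-neutral measure, an up-move has probability p* = (R−d)/(u−d) = 0.7534 and values discount at R = 1.15.
At expiry t=1: V(1,0)=0.0000, V(1,1)=12.5700
Node (0,0) S=40.0000: V=(p*·12.5700+(1−p*)·0.0000)/1.15=8.2353; Δ=(12.5700−0.0000)/(53.2000−24.0000)=0.4305; B=V−Δ·S=-8.9839
Self-financing check: at every node Δ·S+B equals the discounted successor values.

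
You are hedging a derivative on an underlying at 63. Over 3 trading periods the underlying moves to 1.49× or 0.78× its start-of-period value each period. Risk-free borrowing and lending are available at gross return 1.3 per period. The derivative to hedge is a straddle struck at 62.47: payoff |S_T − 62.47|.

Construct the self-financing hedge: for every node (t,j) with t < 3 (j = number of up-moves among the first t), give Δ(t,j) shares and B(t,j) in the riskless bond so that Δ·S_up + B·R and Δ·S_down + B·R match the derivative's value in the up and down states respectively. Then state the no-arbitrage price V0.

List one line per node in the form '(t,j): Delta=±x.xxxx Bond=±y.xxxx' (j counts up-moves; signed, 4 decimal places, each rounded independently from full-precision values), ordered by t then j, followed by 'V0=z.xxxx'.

The replicating-portfolio and risk-neutral prices coincide; use p* = (1.3−0.78)/(1.49−0.78) = 0.7324 for the latter.
At expiry t=3: V(3,0)=32.5732, V(3,1)=5.3595, V(3,2)=46.6257, V(3,3)=145.9308
  t=2,j=0: stock 38.3292 → up 57.1105 (V=5.3595), down 29.8968 (V=32.5732). Price 9.7246; hedge Δ=-1.0000, bond B=48.0538.
  t=2,j=1: stock 73.2186 → up 109.0957 (V=46.6257), down 57.1105 (V=5.3595). Price 27.3713; hedge Δ=0.7938, bond B=-30.7502.
  t=2,j=2: stock 139.8663 → up 208.4008 (V=145.9308), down 109.0957 (V=46.6257). Price 91.8125; hedge Δ=1.0000, bond B=-48.0538.
  t=1,j=0: stock 49.1400 → up 73.2186 (V=27.3713), down 38.3292 (V=9.7246). Price 17.4223; hedge Δ=0.5058, bond B=-7.4321.
  t=1,j=1: stock 93.8700 → up 139.8663 (V=91.8125), down 73.2186 (V=27.3713). Price 57.3597; hedge Δ=0.9669, bond B=-33.4025.
  t=0,j=0: stock 63.0000 → up 93.8700 (V=57.3597), down 49.1400 (V=17.4223). Price 35.9017; hedge Δ=0.8929, bond B=-20.3482.
Check: Δ(0,0)·S0 + B(0,0) = 35.9017 = V0.

(0,0): Delta=0.8929 Bond=-20.3482
(1,0): Delta=0.5058 Bond=-7.4321
(1,1): Delta=0.9669 Bond=-33.4025
(2,0): Delta=-1.0000 Bond=48.0538
(2,1): Delta=0.7938 Bond=-30.7502
(2,2): Delta=1.0000 Bond=-48.0538
V0=35.9017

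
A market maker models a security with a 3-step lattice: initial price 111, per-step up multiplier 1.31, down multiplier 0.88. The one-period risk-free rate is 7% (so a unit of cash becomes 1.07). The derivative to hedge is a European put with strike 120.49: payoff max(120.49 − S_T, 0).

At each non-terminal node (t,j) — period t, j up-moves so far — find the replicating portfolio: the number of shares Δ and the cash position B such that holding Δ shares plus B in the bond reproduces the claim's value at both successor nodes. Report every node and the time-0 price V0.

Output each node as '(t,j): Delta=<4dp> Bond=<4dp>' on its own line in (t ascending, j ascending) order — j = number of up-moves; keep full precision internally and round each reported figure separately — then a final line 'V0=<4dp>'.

(0,0): Delta=-0.2819 Bond=40.3110
(1,0): Delta=-0.5365 Bond=68.0093
(1,1): Delta=-0.0658 Bond=11.7099
(2,0): Delta=-1.0000 Bond=112.6075
(2,1): Delta=-0.1433 Bond=22.4488
(2,2): Delta=0.0000 Bond=0.0000
V0=9.0229

The replicating-portfolio and risk-neutral prices coincide; use p* = (1.07−0.88)/(1.31−0.88) = 0.4419 for the latter.
At expiry t=3: V(3,0)=44.8466, V(3,1)=7.8845, V(3,2)=0.0000, V(3,3)=0.0000
(2,0): S=85.9584. Δ = (V_up−V_dn)/(S_up−S_dn) = (7.8845−44.8466)/(112.6055−75.6434) = -1.0000. V = [p*·7.8845 + (1−p*)·44.8466]/1.07 = 26.6491. B = V − Δ·S = 112.6075.
(2,1): S=127.9608. Δ = (V_up−V_dn)/(S_up−S_dn) = (0.0000−7.8845)/(167.6286−112.6055) = -0.1433. V = [p*·0.0000 + (1−p*)·7.8845]/1.07 = 4.1128. B = V − Δ·S = 22.4488.
(2,2): S=190.4871. Δ = (V_up−V_dn)/(S_up−S_dn) = (0.0000−0.0000)/(249.5381−167.6286) = 0.0000. V = [p*·0.0000 + (1−p*)·0.0000]/1.07 = 0.0000. B = V − Δ·S = 0.0000.
(1,0): S=97.6800. Δ = (V_up−V_dn)/(S_up−S_dn) = (4.1128−26.6491)/(127.9608−85.9584) = -0.5365. V = [p*·4.1128 + (1−p*)·26.6491]/1.07 = 15.5992. B = V − Δ·S = 68.0093.
(1,1): S=145.4100. Δ = (V_up−V_dn)/(S_up−S_dn) = (0.0000−4.1128)/(190.4871−127.9608) = -0.0658. V = [p*·0.0000 + (1−p*)·4.1128]/1.07 = 2.1453. B = V − Δ·S = 11.7099.
(0,0): S=111.0000. Δ = (V_up−V_dn)/(S_up−S_dn) = (2.1453−15.5992)/(145.4100−97.6800) = -0.2819. V = [p*·2.1453 + (1−p*)·15.5992]/1.07 = 9.0229. B = V − Δ·S = 40.3110.
Root portfolio cost Δ·111+B reproduces V0=9.0229.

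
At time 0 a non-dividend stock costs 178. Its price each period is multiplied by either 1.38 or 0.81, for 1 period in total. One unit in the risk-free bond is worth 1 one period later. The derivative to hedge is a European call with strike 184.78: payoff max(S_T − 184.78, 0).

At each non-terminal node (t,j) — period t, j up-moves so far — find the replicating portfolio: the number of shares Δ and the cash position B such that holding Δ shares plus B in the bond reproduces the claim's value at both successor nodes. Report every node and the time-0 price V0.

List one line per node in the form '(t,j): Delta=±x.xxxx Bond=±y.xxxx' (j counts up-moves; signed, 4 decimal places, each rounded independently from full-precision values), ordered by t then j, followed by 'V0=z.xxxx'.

(0,0): Delta=0.5998 Bond=-86.4853
V0=20.2867

Since d<R<u, set p* = (R−d)/(u−d) = 0.3333; price each node as the discounted p*-expectation of its children.
Payoff layer (t=1): V(1,0)=0.0000, V(1,1)=60.8600
(0,0): S=178.0000. Δ = (V_up−V_dn)/(S_up−S_dn) = (60.8600−0.0000)/(245.6400−144.1800) = 0.5998. V = [p*·60.8600 + (1−p*)·0.0000]/1 = 20.2867. B = V − Δ·S = -86.4853.
The time-0 hedge costs 20.2867, which is the no-arbitrage price.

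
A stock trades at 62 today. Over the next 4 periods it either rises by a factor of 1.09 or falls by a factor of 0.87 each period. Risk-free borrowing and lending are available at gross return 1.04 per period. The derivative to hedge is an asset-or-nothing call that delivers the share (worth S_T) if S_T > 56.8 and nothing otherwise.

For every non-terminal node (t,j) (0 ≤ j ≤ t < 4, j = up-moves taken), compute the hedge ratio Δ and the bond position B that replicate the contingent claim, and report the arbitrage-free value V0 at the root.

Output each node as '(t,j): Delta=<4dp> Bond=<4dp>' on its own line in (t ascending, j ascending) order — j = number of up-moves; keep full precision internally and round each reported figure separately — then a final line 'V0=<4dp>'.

(0,0): Delta=2.3847 Bond=-96.1335
(1,0): Delta=3.2497 Bond=-146.6356
(1,1): Delta=2.1817 Bond=-86.2562
(2,0): Delta=0.0000 Bond=0.0000
(2,1): Delta=4.0126 Bond=-197.3543
(2,2): Delta=1.7518 Bond=-58.0454
(3,0): Delta=0.0000 Bond=0.0000
(3,1): Delta=0.0000 Bond=0.0000
(3,2): Delta=4.9545 Bond=-265.6157
(3,3): Delta=1.0000 Bond=0.0000
V0=51.7191

Under the risk-neutral measure, an up-move has probability p* = (R−d)/(u−d) = 0.7727 and values discount at R = 1.04.
Payoff layer (t=4): V(4,0)=0.0000, V(4,1)=0.0000, V(4,2)=0.0000, V(4,3)=69.8539, V(4,4)=87.5181
(3,0): S=40.8272. Δ = (V_up−V_dn)/(S_up−S_dn) = (0.0000−0.0000)/(44.5016−35.5197) = 0.0000. V = [p*·0.0000 + (1−p*)·0.0000]/1.04 = 0.0000. B = V − Δ·S = 0.0000.
(3,1): S=51.1513. Δ = (V_up−V_dn)/(S_up−S_dn) = (0.0000−0.0000)/(55.7549−44.5016) = 0.0000. V = [p*·0.0000 + (1−p*)·0.0000]/1.04 = 0.0000. B = V − Δ·S = 0.0000.
(3,2): S=64.0861. Δ = (V_up−V_dn)/(S_up−S_dn) = (69.8539−0.0000)/(69.8539−55.7549) = 4.9545. V = [p*·69.8539 + (1−p*)·0.0000]/1.04 = 51.9019. B = V − Δ·S = -265.6157.
(3,3): S=80.2918. Δ = (V_up−V_dn)/(S_up−S_dn) = (87.5181−69.8539)/(87.5181−69.8539) = 1.0000. V = [p*·87.5181 + (1−p*)·69.8539]/1.04 = 80.2918. B = V − Δ·S = 0.0000.
(2,0): S=46.9278. Δ = (V_up−V_dn)/(S_up−S_dn) = (0.0000−0.0000)/(51.1513−40.8272) = 0.0000. V = [p*·0.0000 + (1−p*)·0.0000]/1.04 = 0.0000. B = V − Δ·S = 0.0000.
(2,1): S=58.7946. Δ = (V_up−V_dn)/(S_up−S_dn) = (51.9019−0.0000)/(64.0861−51.1513) = 4.0126. V = [p*·51.9019 + (1−p*)·0.0000]/1.04 = 38.5635. B = V − Δ·S = -197.3543.
(2,2): S=73.6622. Δ = (V_up−V_dn)/(S_up−S_dn) = (80.2918−51.9019)/(80.2918−64.0861) = 1.7518. V = [p*·80.2918 + (1−p*)·51.9019]/1.04 = 70.9996. B = V − Δ·S = -58.0454.
(1,0): S=53.9400. Δ = (V_up−V_dn)/(S_up−S_dn) = (38.5635−0.0000)/(58.7946−46.9278) = 3.2497. V = [p*·38.5635 + (1−p*)·0.0000]/1.04 = 28.6529. B = V − Δ·S = -146.6356.
(1,1): S=67.5800. Δ = (V_up−V_dn)/(S_up−S_dn) = (70.9996−38.5635)/(73.6622−58.7946) = 2.1817. V = [p*·70.9996 + (1−p*)·38.5635]/1.04 = 61.1805. B = V − Δ·S = -86.2562.
(0,0): S=62.0000. Δ = (V_up−V_dn)/(S_up−S_dn) = (61.1805−28.6529)/(67.5800−53.9400) = 2.3847. V = [p*·61.1805 + (1−p*)·28.6529]/1.04 = 51.7191. B = V − Δ·S = -96.1335.
Root portfolio cost Δ·62+B reproduces V0=51.7191.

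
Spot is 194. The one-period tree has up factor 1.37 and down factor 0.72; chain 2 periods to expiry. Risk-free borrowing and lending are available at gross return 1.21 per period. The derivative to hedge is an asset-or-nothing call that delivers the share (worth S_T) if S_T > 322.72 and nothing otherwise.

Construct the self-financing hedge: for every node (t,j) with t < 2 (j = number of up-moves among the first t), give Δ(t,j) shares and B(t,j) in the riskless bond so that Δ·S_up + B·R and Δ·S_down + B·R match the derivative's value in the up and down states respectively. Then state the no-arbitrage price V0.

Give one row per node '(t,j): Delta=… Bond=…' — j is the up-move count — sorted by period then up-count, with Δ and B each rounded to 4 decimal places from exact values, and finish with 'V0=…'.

The replicating-portfolio and risk-neutral prices coincide; use p* = (1.21−0.72)/(1.37−0.72) = 0.7538 for the latter.
Terminal payoffs: V(2,0)=0.0000, V(2,1)=0.0000, V(2,2)=364.1186
Node (1,0) S=139.6800: V=(p*·0.0000+(1−p*)·0.0000)/1.21=0.0000; Δ=(0.0000−0.0000)/(191.3616−100.5696)=0.0000; B=V−Δ·S=0.0000
Node (1,1) S=265.7800: V=(p*·364.1186+(1−p*)·0.0000)/1.21=226.8507; Δ=(364.1186−0.0000)/(364.1186−191.3616)=2.1077; B=V−Δ·S=-333.3317
Node (0,0) S=194.0000: V=(p*·226.8507+(1−p*)·0.0000)/1.21=141.3310; Δ=(226.8507−0.0000)/(265.7800−139.6800)=1.7990; B=V−Δ·S=-207.6701
Self-financing check: at every node Δ·S+B equals the discounted successor values.

(0,0): Delta=1.7990 Bond=-207.6701
(1,0): Delta=0.0000 Bond=0.0000
(1,1): Delta=2.1077 Bond=-333.3317
V0=141.3310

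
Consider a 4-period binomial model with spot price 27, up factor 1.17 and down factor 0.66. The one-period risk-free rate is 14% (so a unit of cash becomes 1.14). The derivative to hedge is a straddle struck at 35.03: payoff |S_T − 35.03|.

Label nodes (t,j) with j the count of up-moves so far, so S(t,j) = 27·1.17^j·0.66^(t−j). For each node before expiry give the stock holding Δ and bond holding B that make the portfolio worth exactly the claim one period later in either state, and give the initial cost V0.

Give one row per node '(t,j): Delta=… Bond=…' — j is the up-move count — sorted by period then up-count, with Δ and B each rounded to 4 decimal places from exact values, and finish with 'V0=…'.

(0,0): Delta=0.2722 Bond=0.8547
(1,0): Delta=-1.0000 Bond=23.6443
(1,1): Delta=0.3170 Bond=-0.4426
(2,0): Delta=-1.0000 Bond=26.9544
(2,1): Delta=-1.0000 Bond=26.9544
(2,2): Delta=0.3634 Bond=-2.2207
(3,0): Delta=-1.0000 Bond=30.7281
(3,1): Delta=-1.0000 Bond=30.7281
(3,2): Delta=-1.0000 Bond=30.7281
(3,3): Delta=0.4115 Bond=-4.6103
V0=8.2030

Since d<R<u, set p* = (R−d)/(u−d) = 0.9412; price each node as the discounted p*-expectation of its children.
Payoff layer (t=4): V(4,0)=29.9068, V(4,1)=25.9480, V(4,2)=18.9301, V(4,3)=6.4893, V(4,4)=15.5650
(3,0): S=7.7624. Δ = (V_up−V_dn)/(S_up−S_dn) = (25.9480−29.9068)/(9.0820−5.1232) = -1.0000. V = [p*·25.9480 + (1−p*)·29.9068]/1.14 = 22.9657. B = V − Δ·S = 30.7281.
(3,1): S=13.7606. Δ = (V_up−V_dn)/(S_up−S_dn) = (18.9301−25.9480)/(16.0999−9.0820) = -1.0000. V = [p*·18.9301 + (1−p*)·25.9480]/1.14 = 16.9675. B = V − Δ·S = 30.7281.
(3,2): S=24.3938. Δ = (V_up−V_dn)/(S_up−S_dn) = (6.4893−18.9301)/(28.5407−16.0999) = -1.0000. V = [p*·6.4893 + (1−p*)·18.9301]/1.14 = 6.3343. B = V − Δ·S = 30.7281.
(3,3): S=43.2436. Δ = (V_up−V_dn)/(S_up−S_dn) = (15.5650−6.4893)/(50.5950−28.5407) = 0.4115. V = [p*·15.5650 + (1−p*)·6.4893]/1.14 = 13.1852. B = V − Δ·S = -4.6103.
(2,0): S=11.7612. Δ = (V_up−V_dn)/(S_up−S_dn) = (16.9675−22.9657)/(13.7606−7.7624) = -1.0000. V = [p*·16.9675 + (1−p*)·22.9657]/1.14 = 15.1932. B = V − Δ·S = 26.9544.
(2,1): S=20.8494. Δ = (V_up−V_dn)/(S_up−S_dn) = (6.3343−16.9675)/(24.3938−13.7606) = -1.0000. V = [p*·6.3343 + (1−p*)·16.9675]/1.14 = 6.1050. B = V − Δ·S = 26.9544.
(2,2): S=36.9603. Δ = (V_up−V_dn)/(S_up−S_dn) = (13.1852−6.3343)/(43.2436−24.3938) = 0.3634. V = [p*·13.1852 + (1−p*)·6.3343]/1.14 = 11.2124. B = V − Δ·S = -2.2207.
(1,0): S=17.8200. Δ = (V_up−V_dn)/(S_up−S_dn) = (6.1050−15.1932)/(20.8494−11.7612) = -1.0000. V = [p*·6.1050 + (1−p*)·15.1932]/1.14 = 5.8243. B = V − Δ·S = 23.6443.
(1,1): S=31.5900. Δ = (V_up−V_dn)/(S_up−S_dn) = (11.2124−6.1050)/(36.9603−20.8494) = 0.3170. V = [p*·11.2124 + (1−p*)·6.1050]/1.14 = 9.5719. B = V − Δ·S = -0.4426.
(0,0): S=27.0000. Δ = (V_up−V_dn)/(S_up−S_dn) = (9.5719−5.8243)/(31.5900−17.8200) = 0.2722. V = [p*·9.5719 + (1−p*)·5.8243]/1.14 = 8.2030. B = V − Δ·S = 0.8547.
Root portfolio cost Δ·27+B reproduces V0=8.2030.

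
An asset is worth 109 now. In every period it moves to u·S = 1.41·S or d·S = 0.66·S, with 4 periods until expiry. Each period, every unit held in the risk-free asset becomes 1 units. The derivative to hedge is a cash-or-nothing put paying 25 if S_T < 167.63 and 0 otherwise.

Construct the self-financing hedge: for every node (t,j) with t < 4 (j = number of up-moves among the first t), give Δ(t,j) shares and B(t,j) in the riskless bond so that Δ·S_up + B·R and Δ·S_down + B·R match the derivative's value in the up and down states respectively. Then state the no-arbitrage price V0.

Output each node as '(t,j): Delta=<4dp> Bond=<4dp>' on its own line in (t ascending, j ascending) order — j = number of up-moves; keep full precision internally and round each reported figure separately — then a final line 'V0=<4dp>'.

(0,0): Delta=-0.1031 Bond=30.0857
(1,0): Delta=-0.0952 Bond=29.5212
(1,1): Delta=-0.1075 Bond=30.7664
(2,0): Delta=0.0000 Bond=25.0000
(2,1): Delta=-0.1490 Bond=34.9733
(2,2): Delta=-0.0841 Bond=25.6933
(3,0): Delta=0.0000 Bond=25.0000
(3,1): Delta=0.0000 Bond=25.0000
(3,2): Delta=-0.2331 Bond=47.0000
(3,3): Delta=0.0000 Bond=0.0000
V0=18.8511

Under the risk-neutral measure, an up-move has probability p* = (R−d)/(u−d) = 0.4533 and values discount at R = 1.
Payoff layer (t=4): V(4,0)=25.0000, V(4,1)=25.0000, V(4,2)=25.0000, V(4,3)=0.0000, V(4,4)=0.0000
  t=3,j=0: stock 31.3371 → up 44.1853 (V=25.0000), down 20.6825 (V=25.0000). Price 25.0000; hedge Δ=0.0000, bond B=25.0000.
  t=3,j=1: stock 66.9474 → up 94.3958 (V=25.0000), down 44.1853 (V=25.0000). Price 25.0000; hedge Δ=0.0000, bond B=25.0000.
  t=3,j=2: stock 143.0239 → up 201.6637 (V=0.0000), down 94.3958 (V=25.0000). Price 13.6667; hedge Δ=-0.2331, bond B=47.0000.
  t=3,j=3: stock 305.5511 → up 430.8270 (V=0.0000), down 201.6637 (V=0.0000). Price 0.0000; hedge Δ=0.0000, bond B=0.0000.
  t=2,j=0: stock 47.4804 → up 66.9474 (V=25.0000), down 31.3371 (V=25.0000). Price 25.0000; hedge Δ=0.0000, bond B=25.0000.
  t=2,j=1: stock 101.4354 → up 143.0239 (V=13.6667), down 66.9474 (V=25.0000). Price 19.8622; hedge Δ=-0.1490, bond B=34.9733.
  t=2,j=2: stock 216.7029 → up 305.5511 (V=0.0000), down 143.0239 (V=13.6667). Price 7.4711; hedge Δ=-0.0841, bond B=25.6933.
  t=1,j=0: stock 71.9400 → up 101.4354 (V=19.8622), down 47.4804 (V=25.0000). Price 22.6709; hedge Δ=-0.0952, bond B=29.5212.
  t=1,j=1: stock 153.6900 → up 216.7029 (V=7.4711), down 101.4354 (V=19.8622). Price 14.2449; hedge Δ=-0.1075, bond B=30.7664.
  t=0,j=0: stock 109.0000 → up 153.6900 (V=14.2449), down 71.9400 (V=22.6709). Price 18.8511; hedge Δ=-0.1031, bond B=30.0857.
Root portfolio cost Δ·109+B reproduces V0=18.8511.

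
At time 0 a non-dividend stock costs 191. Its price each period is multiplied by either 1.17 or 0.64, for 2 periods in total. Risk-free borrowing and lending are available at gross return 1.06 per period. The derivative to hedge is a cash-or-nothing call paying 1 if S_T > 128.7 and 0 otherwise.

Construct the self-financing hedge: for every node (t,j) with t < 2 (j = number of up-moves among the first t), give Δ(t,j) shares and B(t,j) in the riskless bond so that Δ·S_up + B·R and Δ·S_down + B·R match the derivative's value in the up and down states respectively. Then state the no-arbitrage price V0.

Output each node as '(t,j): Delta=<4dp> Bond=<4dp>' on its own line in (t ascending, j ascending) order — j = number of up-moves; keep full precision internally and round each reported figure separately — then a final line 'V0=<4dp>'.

(0,0): Delta=0.0019 Bond=0.4822
(1,0): Delta=0.0154 Bond=-1.1392
(1,1): Delta=0.0000 Bond=0.9434
V0=0.8517

Since d<R<u, set p* = (R−d)/(u−d) = 0.7925; price each node as the discounted p*-expectation of its children.
Payoff layer (t=2): V(2,0)=0.0000, V(2,1)=1.0000, V(2,2)=1.0000
  t=1,j=0: stock 122.2400 → up 143.0208 (V=1.0000), down 78.2336 (V=0.0000). Price 0.7476; hedge Δ=0.0154, bond B=-1.1392.
  t=1,j=1: stock 223.4700 → up 261.4599 (V=1.0000), down 143.0208 (V=1.0000). Price 0.9434; hedge Δ=0.0000, bond B=0.9434.
  t=0,j=0: stock 191.0000 → up 223.4700 (V=0.9434), down 122.2400 (V=0.7476). Price 0.8517; hedge Δ=0.0019, bond B=0.4822.
Check: Δ(0,0)·S0 + B(0,0) = 0.8517 = V0.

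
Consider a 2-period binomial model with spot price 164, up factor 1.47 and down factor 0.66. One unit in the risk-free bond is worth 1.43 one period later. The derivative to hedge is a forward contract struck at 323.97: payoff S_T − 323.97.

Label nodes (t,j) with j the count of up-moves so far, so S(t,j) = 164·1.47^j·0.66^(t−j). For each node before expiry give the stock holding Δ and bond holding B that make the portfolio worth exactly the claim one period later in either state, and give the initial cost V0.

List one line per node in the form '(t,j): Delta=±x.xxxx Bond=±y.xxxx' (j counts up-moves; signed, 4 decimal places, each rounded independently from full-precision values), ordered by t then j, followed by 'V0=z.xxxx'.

Since d<R<u, set p* = (R−d)/(u−d) = 0.9506; price each node as the discounted p*-expectation of its children.
Payoff layer (t=2): V(2,0)=-252.5316, V(2,1)=-164.8572, V(2,2)=30.4176
Node (1,0) S=108.2400: V=(p*·-164.8572+(1−p*)·-252.5316)/1.43=-118.3124; Δ=(-164.8572−-252.5316)/(159.1128−71.4384)=1.0000; B=V−Δ·S=-226.5524
Node (1,1) S=241.0800: V=(p*·30.4176+(1−p*)·-164.8572)/1.43=14.5276; Δ=(30.4176−-164.8572)/(354.3876−159.1128)=1.0000; B=V−Δ·S=-226.5524
Node (0,0) S=164.0000: V=(p*·14.5276+(1−p*)·-118.3124)/1.43=5.5717; Δ=(14.5276−-118.3124)/(241.0800−108.2400)=1.0000; B=V−Δ·S=-158.4283
Root portfolio cost Δ·164+B reproduces V0=5.5717.

(0,0): Delta=1.0000 Bond=-158.4283
(1,0): Delta=1.0000 Bond=-226.5524
(1,1): Delta=1.0000 Bond=-226.5524
V0=5.5717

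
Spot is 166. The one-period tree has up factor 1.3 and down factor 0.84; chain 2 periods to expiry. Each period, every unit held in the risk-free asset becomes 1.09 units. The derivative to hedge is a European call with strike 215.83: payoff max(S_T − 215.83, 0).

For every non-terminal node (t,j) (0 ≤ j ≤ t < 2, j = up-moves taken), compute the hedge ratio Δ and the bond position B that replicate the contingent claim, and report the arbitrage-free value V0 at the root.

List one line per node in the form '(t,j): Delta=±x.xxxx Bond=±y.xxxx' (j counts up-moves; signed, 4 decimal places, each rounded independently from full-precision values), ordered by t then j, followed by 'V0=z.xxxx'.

(0,0): Delta=0.4225 Bond=-54.0533
(1,0): Delta=0.0000 Bond=0.0000
(1,1): Delta=0.6519 Bond=-108.4093
V0=16.0873

No-arbitrage ⇒ martingale measure with p* = (R−d)/(u−d) = 0.5435.
Terminal values V(2,·): V(2,0)=0.0000, V(2,1)=0.0000, V(2,2)=64.7100
  t=1,j=0: stock 139.4400 → up 181.2720 (V=0.0000), down 117.1296 (V=0.0000). Price 0.0000; hedge Δ=0.0000, bond B=0.0000.
  t=1,j=1: stock 215.8000 → up 280.5400 (V=64.7100), down 181.2720 (V=0.0000). Price 32.2647; hedge Δ=0.6519, bond B=-108.4093.
  t=0,j=0: stock 166.0000 → up 215.8000 (V=32.2647), down 139.4400 (V=0.0000). Price 16.0873; hedge Δ=0.4225, bond B=-54.0533.
Root portfolio cost Δ·166+B reproduces V0=16.0873.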